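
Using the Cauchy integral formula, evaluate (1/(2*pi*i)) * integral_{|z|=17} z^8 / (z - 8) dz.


Step 1: f(z) = z^8, a = 8 is inside |z| = 17
Step 2: By Cauchy integral formula: (1/(2pi*i)) * integral = f(a)
Step 3: f(8) = 8^8 = 16777216

16777216


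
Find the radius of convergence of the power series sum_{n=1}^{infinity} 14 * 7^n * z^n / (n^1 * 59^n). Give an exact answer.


Step 1: General term a_n = 14 * 7^n / (n^1 * 59^n)
Step 2: By the root test, |a_n|^(1/n) = 14^(1/n) * 7 / (n^(1/n) * 59) -> 7/59 as n -> infinity (since 14^(1/n) -> 1 and n^(1/n) -> 1)
Step 3: R = 1/lim|a_n|^(1/n) = 59/7

59/7


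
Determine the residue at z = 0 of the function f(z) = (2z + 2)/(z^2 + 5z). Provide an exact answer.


Step 1: Q(z) = z^2 + 5z = (z)(z + 5)
Step 2: Q'(z) = 2z + 5
Step 3: Q'(0) = 5, P(0) = 2
Step 4: Res = P(0)/Q'(0) = 2/5 = 2/5

2/5


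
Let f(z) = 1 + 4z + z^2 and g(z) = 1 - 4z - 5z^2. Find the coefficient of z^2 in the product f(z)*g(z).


Step 1: z^2 term in f*g comes from: (1)*(-5z^2) + (4z)*(-4z) + (z^2)*(1)
Step 2: = -5 - 16 + 1
Step 3: = -20

-20


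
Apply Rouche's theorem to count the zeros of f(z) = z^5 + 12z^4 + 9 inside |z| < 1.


Step 1: On |z| = 1 the three terms have sizes |z^5| = 1^5 = 1, |12z^4| = 12*1^4 = 12, |9| = 9
Step 2: The dominant term is g(z) = 12z^4; let h(z) = z^5 + 9 so f = g + h
Step 3: On |z| = 1: |g| = 12 and |h| <= 1 + 9 = 10
Step 4: Since 12 > 10, |h| < |g| on |z| = 1, so by Rouche f has the same number of zeros as g inside |z| < 1
Step 5: g(z) = 12z^4 has 4 zeros (at the origin, multiplicity 4) inside |z| < 1. Answer = 4

4


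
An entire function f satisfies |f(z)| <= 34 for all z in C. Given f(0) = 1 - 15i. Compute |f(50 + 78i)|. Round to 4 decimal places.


Step 1: By Liouville's theorem, a bounded entire function is constant.
Step 2: f(z) = f(0) = 1 - 15i for all z.
Step 3: |f(w)| = |1 - 15i| = sqrt(1 + 225)
Step 4: = 15.0333

15.0333


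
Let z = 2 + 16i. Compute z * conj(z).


Step 1: conj(z) = 2 - 16i
Step 2: z * conj(z) = 2^2 + 16^2
Step 3: = 4 + 256 = 260

260


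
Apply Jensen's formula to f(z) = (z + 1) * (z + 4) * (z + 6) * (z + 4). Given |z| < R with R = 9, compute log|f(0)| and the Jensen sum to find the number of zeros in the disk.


Jensen's formula: (1/2pi)*integral log|f(Re^it)|dt = log|f(0)| + sum_{|a_k|<R} log(R/|a_k|)
Step 1: f(0) = 1 * 4 * 6 * 4 = 96
Step 2: log|f(0)| = log|-1| + log|-4| + log|-6| + log|-4| = 4.5643
Step 3: Zeros inside |z| < 9: -1, -4, -6, -4
Step 4: Jensen sum = log(9/1) + log(9/4) + log(9/6) + log(9/4) = 4.2246
Step 5: n(R) = number of terms in the Jensen sum = count of zeros inside |z| < 9 = 4

4


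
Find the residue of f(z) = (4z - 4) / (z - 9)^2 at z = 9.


Step 1: Pole of order 2 at z = 9
Step 2: Res = lim d/dz [(z - 9)^2 * f(z)] as z -> 9
Step 3: (z - 9)^2 * f(z) = 4z - 4
Step 4: d/dz[4z - 4] = 4

4


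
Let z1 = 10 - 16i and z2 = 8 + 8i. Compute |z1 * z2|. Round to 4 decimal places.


Step 1: |z1| = sqrt(10^2 + (-16)^2) = sqrt(356)
Step 2: |z2| = sqrt(8^2 + 8^2) = sqrt(128)
Step 3: |z1*z2| = |z1|*|z2| = sqrt(356) * sqrt(128) = sqrt(356 * 128) = sqrt(45568)
Step 4: = 213.4666

213.4666


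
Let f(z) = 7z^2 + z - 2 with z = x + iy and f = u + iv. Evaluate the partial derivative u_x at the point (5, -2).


Step 1: f(z) = 7(x+iy)^2 + (x+iy) - 2
Step 2: u = 7(x^2 - y^2) + x - 2
Step 3: u_x = 14x + 1
Step 4: At (5, -2): u_x = 70 + 1 = 71

71


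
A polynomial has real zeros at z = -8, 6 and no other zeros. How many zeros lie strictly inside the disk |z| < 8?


Step 1: Check each root:
  z = -8: |-8| = 8 >= 8
  z = 6: |6| = 6 < 8
Step 2: Count = 1

1


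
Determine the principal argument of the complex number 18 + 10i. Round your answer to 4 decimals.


Step 1: z = 18 + 10i
Step 2: arg(z) = atan2(10, 18)
Step 3: arg(z) = 0.5071

0.5071


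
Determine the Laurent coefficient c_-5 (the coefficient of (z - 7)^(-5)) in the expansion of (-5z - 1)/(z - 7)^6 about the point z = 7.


Step 1: Write the numerator in powers of (z - 7): -5z - 1 = -5(z - 7) + (-5*7 - 1) = -5(z - 7) - 36
Step 2: Divide by (z - 7)^6: f(z) = -36(z - 7)^(-6) - 5(z - 7)^(-5)
Step 3: This finite sum is the Laurent series of f about z = 7.
Step 4: Coefficient of (z - 7)^(-5) = coefficient of (z - 7) in the re-centred numerator = -5

-5


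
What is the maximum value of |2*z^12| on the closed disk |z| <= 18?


Step 1: On |z| = 18, |f(z)| = 2 * |z|^12 = 2 * 18^12
Step 2: By maximum modulus principle, maximum is on boundary.
Step 3: Maximum = 2 * 1156831381426176 = 2313662762852352

2313662762852352


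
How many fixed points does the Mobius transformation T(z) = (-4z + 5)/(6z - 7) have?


Step 1: Fixed points satisfy T(z) = z
Step 2: 6z^2 - 3z - 5 = 0
Step 3: Discriminant = (-3)^2 - 4*6*(-5) = 129
Step 4: Number of fixed points = 2

2


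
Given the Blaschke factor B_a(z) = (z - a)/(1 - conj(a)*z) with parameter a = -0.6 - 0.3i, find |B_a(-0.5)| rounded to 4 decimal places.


Step 1: Numerator z0 - a = -0.5 - (-0.6 - 0.3i) = 0.1 + 0.3i
Step 2: Denominator 1 - conj(a)*z0 = 1 - (-0.6 + 0.3i)*(-0.5) = 0.7 + 0.15i
Step 3: |z0 - a|^2 = 0.1^2 + 0.3^2 = 0.1; |1 - conj(a)*z0|^2 = 0.7^2 + 0.15^2 = 0.5125
Step 4: |B_a(-0.5)| = sqrt(0.1 / 0.5125) = sqrt(0.195122)
Step 5: = 0.4417

0.4417


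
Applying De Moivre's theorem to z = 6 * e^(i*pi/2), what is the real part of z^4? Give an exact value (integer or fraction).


Step 1: By De Moivre's theorem, z^4 = 6^4 * e^(i*4*pi/2) = 1296 * (cos(2*pi) + i*sin(2*pi))
Step 2: |z|^4 = 6^4 = 1296
Step 3: Reduce the angle mod 2*pi: 2*pi - 2*pi = 0
Step 4: cos(0) = 1
Step 5: Re(z^4) = 1296 * 1 = 1296

1296


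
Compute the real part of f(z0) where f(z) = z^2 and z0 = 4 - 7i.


Step 1: z0 = 4 - 7i
Step 2: z0^2 = 4^2 - (-7)^2 - 56i
Step 3: real part = 16 - 49 = -33

-33


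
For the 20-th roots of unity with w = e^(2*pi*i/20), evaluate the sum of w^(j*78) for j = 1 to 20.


Step 1: The sum sum_{j=1}^{n} w^(k*j) equals n if n | k, else 0.
Step 2: Here n = 20, k = 78
Step 3: Does n divide k? 20 | 78 -> False
Step 4: Sum = 0

0


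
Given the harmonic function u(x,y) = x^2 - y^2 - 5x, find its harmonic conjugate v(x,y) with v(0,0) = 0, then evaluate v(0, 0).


Step 1: v_x = -u_y = 2y + 0
Step 2: v_y = u_x = 2x - 5
Step 3: v = 2xy - 5y + C
Step 4: v(0,0) = 0 => C = 0
Step 5: v(0, 0) = 0

0


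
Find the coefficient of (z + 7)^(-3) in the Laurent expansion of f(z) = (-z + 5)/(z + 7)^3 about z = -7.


Step 1: Write the numerator in powers of (z + 7): -z + 5 = -(z + 7) + (-1*(-7) + 5) = -(z + 7) + 12
Step 2: Divide by (z + 7)^3: f(z) = 12(z + 7)^(-3) - (z + 7)^(-2)
Step 3: This finite sum is the Laurent series of f about z = -7.
Step 4: Coefficient of (z + 7)^(-3) = -1*(-7) + 5 = 12

12


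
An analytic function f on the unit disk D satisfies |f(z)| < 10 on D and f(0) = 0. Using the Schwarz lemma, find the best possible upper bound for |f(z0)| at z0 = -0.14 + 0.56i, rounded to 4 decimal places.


Step 1: g = f/10 maps D -> D with g(0) = 0, so by the Schwarz lemma |g(z)| <= |z|, i.e. |f(z)| <= 10|z|; this is sharp (f(z) = 10z).
Step 2: |z0|^2 = (-0.14)^2 + 0.56^2 = 0.3332
Step 3: |z0| = sqrt(0.3332) = 0.577235
Step 4: Best bound = 10 * |z0| = 10 * 0.577235 = 5.7723

5.7723


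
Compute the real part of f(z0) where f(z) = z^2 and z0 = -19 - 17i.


Step 1: z0 = -19 - 17i
Step 2: z0^2 = (-19)^2 - (-17)^2 + 646i
Step 3: real part = 361 - 289 = 72

72


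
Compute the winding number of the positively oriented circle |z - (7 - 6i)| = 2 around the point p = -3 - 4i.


Step 1: Center c = (7, -6), radius = 2
Step 2: |p - c|^2 = (-10)^2 + 2^2 = 104
Step 3: r^2 = 4
Step 4: |p-c| > r so winding number = 0

0


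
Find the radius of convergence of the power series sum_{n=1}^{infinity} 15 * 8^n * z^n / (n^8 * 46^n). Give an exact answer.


Step 1: General term a_n = 15 * 8^n / (n^8 * 46^n)
Step 2: By the root test, |a_n|^(1/n) = 15^(1/n) * 8 / (n^(8/n) * 46) -> 8/46 as n -> infinity (since 15^(1/n) -> 1 and n^(8/n) -> 1)
Step 3: R = 1/lim|a_n|^(1/n) = 46/8 = 23/4

23/4


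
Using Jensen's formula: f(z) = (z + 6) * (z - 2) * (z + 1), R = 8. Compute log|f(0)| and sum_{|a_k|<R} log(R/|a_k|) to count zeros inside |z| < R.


Jensen's formula: (1/2pi)*integral log|f(Re^it)|dt = log|f(0)| + sum_{|a_k|<R} log(R/|a_k|)
Step 1: f(0) = 6 * (-2) * 1 = -12
Step 2: log|f(0)| = log|-6| + log|2| + log|-1| = 2.4849
Step 3: Zeros inside |z| < 8: -6, 2, -1
Step 4: Jensen sum = log(8/6) + log(8/2) + log(8/1) = 3.7534
Step 5: n(R) = number of terms in the Jensen sum = count of zeros inside |z| < 8 = 3

3


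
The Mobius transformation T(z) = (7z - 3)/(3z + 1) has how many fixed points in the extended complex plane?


Step 1: Fixed points satisfy T(z) = z
Step 2: 3z^2 - 6z + 3 = 0
Step 3: Discriminant = (-6)^2 - 4*3*3 = 0
Step 4: Number of fixed points = 1

1


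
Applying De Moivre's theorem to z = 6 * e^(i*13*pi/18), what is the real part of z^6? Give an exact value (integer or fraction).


Step 1: By De Moivre's theorem, z^6 = 6^6 * e^(i*6*13*pi/18) = 46656 * (cos(13*pi/3) + i*sin(13*pi/3))
Step 2: |z|^6 = 6^6 = 46656
Step 3: Reduce the angle mod 2*pi: 13*pi/3 - 4*pi = pi/3
Step 4: cos(pi/3) = 1/2
Step 5: Re(z^6) = 46656 * 1/2 = 23328

23328


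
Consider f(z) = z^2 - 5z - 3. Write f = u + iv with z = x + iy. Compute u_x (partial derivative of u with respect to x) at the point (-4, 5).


Step 1: f(z) = (x+iy)^2 - 5(x+iy) - 3
Step 2: u = (x^2 - y^2) - 5x - 3
Step 3: u_x = 2x - 5
Step 4: At (-4, 5): u_x = -8 - 5 = -13

-13


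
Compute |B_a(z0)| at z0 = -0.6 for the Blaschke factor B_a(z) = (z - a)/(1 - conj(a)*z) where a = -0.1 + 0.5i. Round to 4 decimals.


Step 1: Numerator z0 - a = -0.6 - (-0.1 + 0.5i) = -0.5 - 0.5i
Step 2: Denominator 1 - conj(a)*z0 = 1 - (-0.1 - 0.5i)*(-0.6) = 0.94 - 0.3i
Step 3: |z0 - a|^2 = (-0.5)^2 + (-0.5)^2 = 0.5; |1 - conj(a)*z0|^2 = 0.94^2 + (-0.3)^2 = 0.9736
Step 4: |B_a(-0.6)| = sqrt(0.5 / 0.9736) = sqrt(0.513558)
Step 5: = 0.7166

0.7166


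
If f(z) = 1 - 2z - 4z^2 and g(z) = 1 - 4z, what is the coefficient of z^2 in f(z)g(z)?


Step 1: z^2 term in f*g comes from: (1)*(0) + (-2z)*(-4z) + (-4z^2)*(1)
Step 2: = 0 + 8 - 4
Step 3: = 4

4


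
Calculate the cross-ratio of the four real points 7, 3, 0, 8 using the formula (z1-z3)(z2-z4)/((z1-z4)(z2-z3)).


Step 1: (z1-z3)(z2-z4) = 7 * (-5) = -35
Step 2: (z1-z4)(z2-z3) = (-1) * 3 = -3
Step 3: Cross-ratio = 35/3 = 35/3

35/3


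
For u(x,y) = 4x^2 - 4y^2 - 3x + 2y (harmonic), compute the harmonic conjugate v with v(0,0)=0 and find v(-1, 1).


Step 1: v_x = -u_y = 8y - 2
Step 2: v_y = u_x = 8x - 3
Step 3: v = 8xy - 2x - 3y + C
Step 4: v(0,0) = 0 => C = 0
Step 5: v(-1, 1) = -9

-9


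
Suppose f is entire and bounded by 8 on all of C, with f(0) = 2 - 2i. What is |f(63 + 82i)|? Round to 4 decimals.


Step 1: By Liouville's theorem, a bounded entire function is constant.
Step 2: f(z) = f(0) = 2 - 2i for all z.
Step 3: |f(w)| = |2 - 2i| = sqrt(4 + 4)
Step 4: = 2.8284

2.8284


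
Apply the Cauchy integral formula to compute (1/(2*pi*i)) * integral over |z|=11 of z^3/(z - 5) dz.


Step 1: f(z) = z^3, a = 5 is inside |z| = 11
Step 2: By Cauchy integral formula: (1/(2pi*i)) * integral = f(a)
Step 3: f(5) = 5^3 = 125

125


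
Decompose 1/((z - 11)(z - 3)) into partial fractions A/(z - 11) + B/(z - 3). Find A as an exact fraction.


Step 1: Multiply both sides by (z - 11) and set z = 11
Step 2: A = 1 / (11 - 3)
Step 3: A = 1 / 8
Step 4: A = 1/8

1/8


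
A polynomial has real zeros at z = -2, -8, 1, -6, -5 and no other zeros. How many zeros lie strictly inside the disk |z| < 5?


Step 1: Check each root:
  z = -2: |-2| = 2 < 5
  z = -8: |-8| = 8 >= 5
  z = 1: |1| = 1 < 5
  z = -6: |-6| = 6 >= 5
  z = -5: |-5| = 5 >= 5
Step 2: Count = 2

2


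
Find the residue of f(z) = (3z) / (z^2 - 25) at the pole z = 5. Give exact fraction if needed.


Step 1: Q(z) = z^2 - 25 = (z - 5)(z + 5)
Step 2: Q'(z) = 2z
Step 3: Q'(5) = 10, P(5) = 15
Step 4: Res = P(5)/Q'(5) = 15/10 = 3/2

3/2


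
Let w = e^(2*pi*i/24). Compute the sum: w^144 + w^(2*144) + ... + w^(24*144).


Step 1: The sum sum_{j=1}^{n} w^(k*j) equals n if n | k, else 0.
Step 2: Here n = 24, k = 144
Step 3: Does n divide k? 24 | 144 -> True
Step 4: Sum = 24

24


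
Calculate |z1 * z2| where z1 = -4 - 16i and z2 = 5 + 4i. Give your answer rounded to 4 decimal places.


Step 1: |z1| = sqrt((-4)^2 + (-16)^2) = sqrt(272)
Step 2: |z2| = sqrt(5^2 + 4^2) = sqrt(41)
Step 3: |z1*z2| = |z1|*|z2| = sqrt(272) * sqrt(41) = sqrt(272 * 41) = sqrt(11152)
Step 4: = 105.603

105.603


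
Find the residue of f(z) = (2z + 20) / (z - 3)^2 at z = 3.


Step 1: Pole of order 2 at z = 3
Step 2: Res = lim d/dz [(z - 3)^2 * f(z)] as z -> 3
Step 3: (z - 3)^2 * f(z) = 2z + 20
Step 4: d/dz[2z + 20] = 2

2


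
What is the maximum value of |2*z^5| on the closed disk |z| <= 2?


Step 1: On |z| = 2, |f(z)| = 2 * |z|^5 = 2 * 2^5
Step 2: By maximum modulus principle, maximum is on boundary.
Step 3: Maximum = 2 * 32 = 64

64


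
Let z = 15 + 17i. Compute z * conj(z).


Step 1: conj(z) = 15 - 17i
Step 2: z * conj(z) = 15^2 + 17^2
Step 3: = 225 + 289 = 514

514


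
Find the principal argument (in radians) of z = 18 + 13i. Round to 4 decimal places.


Step 1: z = 18 + 13i
Step 2: arg(z) = atan2(13, 18)
Step 3: arg(z) = 0.6255

0.6255


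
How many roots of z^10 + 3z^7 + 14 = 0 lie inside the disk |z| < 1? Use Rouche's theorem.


Step 1: On |z| = 1 the three terms have sizes |z^10| = 1^10 = 1, |3z^7| = 3*1^7 = 3, |14| = 14
Step 2: The dominant term is g(z) = 14; let h(z) = z^10 + 3z^7 so f = g + h
Step 3: On |z| = 1: |g| = 14 and |h| <= 1 + 3 = 4
Step 4: Since 14 > 4, |h| < |g| on |z| = 1, so by Rouche f has the same number of zeros as g inside |z| < 1
Step 5: g(z) = 14 is a nonzero constant with no zeros inside |z| < 1. Answer = 0

0


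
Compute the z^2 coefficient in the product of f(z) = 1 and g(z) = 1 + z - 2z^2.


Step 1: z^2 term in f*g comes from: (1)*(-2z^2) + (0)*(z) + (0)*(1)
Step 2: = -2 + 0 + 0
Step 3: = -2

-2


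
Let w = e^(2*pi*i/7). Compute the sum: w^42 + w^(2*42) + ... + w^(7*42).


Step 1: The sum sum_{j=1}^{n} w^(k*j) equals n if n | k, else 0.
Step 2: Here n = 7, k = 42
Step 3: Does n divide k? 7 | 42 -> True
Step 4: Sum = 7

7


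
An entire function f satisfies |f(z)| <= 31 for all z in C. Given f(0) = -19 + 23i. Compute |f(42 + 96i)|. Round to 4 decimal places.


Step 1: By Liouville's theorem, a bounded entire function is constant.
Step 2: f(z) = f(0) = -19 + 23i for all z.
Step 3: |f(w)| = |-19 + 23i| = sqrt(361 + 529)
Step 4: = 29.8329

29.8329


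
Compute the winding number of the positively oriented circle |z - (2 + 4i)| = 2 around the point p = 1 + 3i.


Step 1: Center c = (2, 4), radius = 2
Step 2: |p - c|^2 = (-1)^2 + (-1)^2 = 2
Step 3: r^2 = 4
Step 4: |p-c| < r so winding number = 1

1


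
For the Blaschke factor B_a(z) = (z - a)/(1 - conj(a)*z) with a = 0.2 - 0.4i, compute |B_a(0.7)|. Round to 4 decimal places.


Step 1: Numerator z0 - a = 0.7 - (0.2 - 0.4i) = 0.5 + 0.4i
Step 2: Denominator 1 - conj(a)*z0 = 1 - (0.2 + 0.4i)*0.7 = 0.86 - 0.28i
Step 3: |z0 - a|^2 = 0.5^2 + 0.4^2 = 0.41; |1 - conj(a)*z0|^2 = 0.86^2 + (-0.28)^2 = 0.818
Step 4: |B_a(0.7)| = sqrt(0.41 / 0.818) = sqrt(0.501222)
Step 5: = 0.708

0.708


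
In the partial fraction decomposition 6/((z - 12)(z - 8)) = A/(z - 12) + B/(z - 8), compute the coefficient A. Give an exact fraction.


Step 1: Multiply both sides by (z - 12) and set z = 12
Step 2: A = 6 / (12 - 8)
Step 3: A = 6 / 4
Step 4: A = 3/2

3/2


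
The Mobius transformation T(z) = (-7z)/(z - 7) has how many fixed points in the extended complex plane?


Step 1: Fixed points satisfy T(z) = z
Step 2: z^2 = 0
Step 3: Discriminant = 0^2 - 4*1*0 = 0
Step 4: Number of fixed points = 1

1


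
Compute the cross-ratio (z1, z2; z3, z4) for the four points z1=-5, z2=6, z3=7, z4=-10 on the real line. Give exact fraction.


Step 1: (z1-z3)(z2-z4) = (-12) * 16 = -192
Step 2: (z1-z4)(z2-z3) = 5 * (-1) = -5
Step 3: Cross-ratio = 192/5 = 192/5

192/5


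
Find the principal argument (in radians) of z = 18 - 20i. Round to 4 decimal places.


Step 1: z = 18 - 20i
Step 2: arg(z) = atan2(-20, 18)
Step 3: arg(z) = -0.838

-0.838


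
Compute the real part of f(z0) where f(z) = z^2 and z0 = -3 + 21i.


Step 1: z0 = -3 + 21i
Step 2: z0^2 = (-3)^2 - 21^2 - 126i
Step 3: real part = 9 - 441 = -432

-432


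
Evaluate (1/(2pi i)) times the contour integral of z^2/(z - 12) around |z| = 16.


Step 1: f(z) = z^2, a = 12 is inside |z| = 16
Step 2: By Cauchy integral formula: (1/(2pi*i)) * integral = f(a)
Step 3: f(12) = 12^2 = 144

144


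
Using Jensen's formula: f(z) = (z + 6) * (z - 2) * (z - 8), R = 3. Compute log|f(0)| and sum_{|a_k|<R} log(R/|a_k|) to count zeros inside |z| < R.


Jensen's formula: (1/2pi)*integral log|f(Re^it)|dt = log|f(0)| + sum_{|a_k|<R} log(R/|a_k|)
Step 1: f(0) = 6 * (-2) * (-8) = 96
Step 2: log|f(0)| = log|-6| + log|2| + log|8| = 4.5643
Step 3: Zeros inside |z| < 3: 2
Step 4: Jensen sum = log(3/2) = 0.4055
Step 5: n(R) = number of terms in the Jensen sum = count of zeros inside |z| < 3 = 1

1


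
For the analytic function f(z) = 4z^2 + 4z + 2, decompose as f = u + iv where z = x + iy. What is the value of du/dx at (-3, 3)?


Step 1: f(z) = 4(x+iy)^2 + 4(x+iy) + 2
Step 2: u = 4(x^2 - y^2) + 4x + 2
Step 3: u_x = 8x + 4
Step 4: At (-3, 3): u_x = -24 + 4 = -20

-20


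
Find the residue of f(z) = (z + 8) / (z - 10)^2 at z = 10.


Step 1: Pole of order 2 at z = 10
Step 2: Res = lim d/dz [(z - 10)^2 * f(z)] as z -> 10
Step 3: (z - 10)^2 * f(z) = z + 8
Step 4: d/dz[z + 8] = 1

1


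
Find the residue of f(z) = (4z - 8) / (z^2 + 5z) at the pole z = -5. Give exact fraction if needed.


Step 1: Q(z) = z^2 + 5z = (z + 5)(z)
Step 2: Q'(z) = 2z + 5
Step 3: Q'(-5) = -5, P(-5) = -28
Step 4: Res = P(-5)/Q'(-5) = -28/(-5) = 28/5

28/5


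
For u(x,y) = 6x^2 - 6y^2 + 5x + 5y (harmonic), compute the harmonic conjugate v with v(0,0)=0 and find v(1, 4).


Step 1: v_x = -u_y = 12y - 5
Step 2: v_y = u_x = 12x + 5
Step 3: v = 12xy - 5x + 5y + C
Step 4: v(0,0) = 0 => C = 0
Step 5: v(1, 4) = 63

63


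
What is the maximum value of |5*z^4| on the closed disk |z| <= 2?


Step 1: On |z| = 2, |f(z)| = 5 * |z|^4 = 5 * 2^4
Step 2: By maximum modulus principle, maximum is on boundary.
Step 3: Maximum = 5 * 16 = 80

80


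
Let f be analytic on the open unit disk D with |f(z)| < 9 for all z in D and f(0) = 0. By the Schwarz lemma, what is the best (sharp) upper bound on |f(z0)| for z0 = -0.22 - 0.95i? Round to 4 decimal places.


Step 1: g = f/9 maps D -> D with g(0) = 0, so by the Schwarz lemma |g(z)| <= |z|, i.e. |f(z)| <= 9|z|; this is sharp (f(z) = 9z).
Step 2: |z0|^2 = (-0.22)^2 + (-0.95)^2 = 0.9509
Step 3: |z0| = sqrt(0.9509) = 0.975141
Step 4: Best bound = 9 * |z0| = 9 * 0.975141 = 8.7763

8.7763


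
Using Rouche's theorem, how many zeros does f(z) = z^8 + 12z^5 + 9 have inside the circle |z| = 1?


Step 1: On |z| = 1 the three terms have sizes |z^8| = 1^8 = 1, |12z^5| = 12*1^5 = 12, |9| = 9
Step 2: The dominant term is g(z) = 12z^5; let h(z) = z^8 + 9 so f = g + h
Step 3: On |z| = 1: |g| = 12 and |h| <= 1 + 9 = 10
Step 4: Since 12 > 10, |h| < |g| on |z| = 1, so by Rouche f has the same number of zeros as g inside |z| < 1
Step 5: g(z) = 12z^5 has 5 zeros (at the origin, multiplicity 5) inside |z| < 1. Answer = 5

5


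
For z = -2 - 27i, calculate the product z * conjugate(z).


Step 1: conj(z) = -2 + 27i
Step 2: z * conj(z) = (-2)^2 + (-27)^2
Step 3: = 4 + 729 = 733

733


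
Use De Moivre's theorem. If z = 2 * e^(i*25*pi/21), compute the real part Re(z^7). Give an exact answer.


Step 1: By De Moivre's theorem, z^7 = 2^7 * e^(i*7*25*pi/21) = 128 * (cos(25*pi/3) + i*sin(25*pi/3))
Step 2: |z|^7 = 2^7 = 128
Step 3: Reduce the angle mod 2*pi: 25*pi/3 - 8*pi = pi/3
Step 4: cos(pi/3) = 1/2
Step 5: Re(z^7) = 128 * 1/2 = 64

64


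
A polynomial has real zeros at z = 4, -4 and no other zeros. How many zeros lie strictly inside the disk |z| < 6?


Step 1: Check each root:
  z = 4: |4| = 4 < 6
  z = -4: |-4| = 4 < 6
Step 2: Count = 2

2


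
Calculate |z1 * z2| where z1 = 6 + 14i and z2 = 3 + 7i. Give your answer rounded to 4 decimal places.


Step 1: |z1| = sqrt(6^2 + 14^2) = sqrt(232)
Step 2: |z2| = sqrt(3^2 + 7^2) = sqrt(58)
Step 3: |z1*z2| = |z1|*|z2| = sqrt(232) * sqrt(58) = sqrt(232 * 58) = sqrt(13456)
Step 4: = 116.0

116.0


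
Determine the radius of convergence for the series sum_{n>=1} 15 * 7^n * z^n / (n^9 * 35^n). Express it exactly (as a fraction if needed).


Step 1: General term a_n = 15 * 7^n / (n^9 * 35^n)
Step 2: By the root test, |a_n|^(1/n) = 15^(1/n) * 7 / (n^(9/n) * 35) -> 7/35 as n -> infinity (since 15^(1/n) -> 1 and n^(9/n) -> 1)
Step 3: R = 1/lim|a_n|^(1/n) = 35/7 = 5

5


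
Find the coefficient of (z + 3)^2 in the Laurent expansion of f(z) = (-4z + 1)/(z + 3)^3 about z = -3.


Step 1: Write the numerator in powers of (z + 3): -4z + 1 = -4(z + 3) + (-4*(-3) + 1) = -4(z + 3) + 13
Step 2: Divide by (z + 3)^3: f(z) = 13(z + 3)^(-3) - 4(z + 3)^(-2)
Step 3: This finite sum is the Laurent series of f about z = -3.
Step 4: Only the powers -3 and -2 appear, so the coefficient of (z + 3)^2 = 0

0


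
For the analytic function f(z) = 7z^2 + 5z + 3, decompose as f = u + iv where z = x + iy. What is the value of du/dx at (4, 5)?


Step 1: f(z) = 7(x+iy)^2 + 5(x+iy) + 3
Step 2: u = 7(x^2 - y^2) + 5x + 3
Step 3: u_x = 14x + 5
Step 4: At (4, 5): u_x = 56 + 5 = 61

61


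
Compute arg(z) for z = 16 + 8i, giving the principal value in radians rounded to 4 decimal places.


Step 1: z = 16 + 8i
Step 2: arg(z) = atan2(8, 16)
Step 3: arg(z) = 0.4636

0.4636


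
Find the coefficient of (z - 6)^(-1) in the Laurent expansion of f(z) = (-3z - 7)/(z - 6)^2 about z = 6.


Step 1: Write the numerator in powers of (z - 6): -3z - 7 = -3(z - 6) + (-3*6 - 7) = -3(z - 6) - 25
Step 2: Divide by (z - 6)^2: f(z) = -25(z - 6)^(-2) - 3(z - 6)^(-1)
Step 3: This finite sum is the Laurent series of f about z = 6.
Step 4: Coefficient of (z - 6)^(-1) = coefficient of (z - 6) in the re-centred numerator = -3

-3


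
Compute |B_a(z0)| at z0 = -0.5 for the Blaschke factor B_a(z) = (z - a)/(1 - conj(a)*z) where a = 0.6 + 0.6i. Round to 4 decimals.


Step 1: Numerator z0 - a = -0.5 - (0.6 + 0.6i) = -1.1 - 0.6i
Step 2: Denominator 1 - conj(a)*z0 = 1 - (0.6 - 0.6i)*(-0.5) = 1.3 - 0.3i
Step 3: |z0 - a|^2 = (-1.1)^2 + (-0.6)^2 = 1.57; |1 - conj(a)*z0|^2 = 1.3^2 + (-0.3)^2 = 1.78
Step 4: |B_a(-0.5)| = sqrt(1.57 / 1.78) = sqrt(0.882022)
Step 5: = 0.9392

0.9392


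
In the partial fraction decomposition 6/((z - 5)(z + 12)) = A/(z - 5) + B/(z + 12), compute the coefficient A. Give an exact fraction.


Step 1: Multiply both sides by (z - 5) and set z = 5
Step 2: A = 6 / (5 + 12)
Step 3: A = 6 / 17
Step 4: A = 6/17

6/17


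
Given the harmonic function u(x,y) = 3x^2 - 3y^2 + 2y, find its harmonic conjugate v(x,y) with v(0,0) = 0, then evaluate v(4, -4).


Step 1: v_x = -u_y = 6y - 2
Step 2: v_y = u_x = 6x + 0
Step 3: v = 6xy - 2x + C
Step 4: v(0,0) = 0 => C = 0
Step 5: v(4, -4) = -104

-104


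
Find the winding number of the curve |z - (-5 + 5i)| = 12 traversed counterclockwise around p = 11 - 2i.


Step 1: Center c = (-5, 5), radius = 12
Step 2: |p - c|^2 = 16^2 + (-7)^2 = 305
Step 3: r^2 = 144
Step 4: |p-c| > r so winding number = 0

0


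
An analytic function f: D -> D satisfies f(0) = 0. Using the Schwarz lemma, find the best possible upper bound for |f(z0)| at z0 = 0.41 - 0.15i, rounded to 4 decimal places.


Step 1: Schwarz lemma: if f: D -> D is analytic with f(0) = 0, then |f(z)| <= |z| for all z in D, and this is sharp (f(z) = z).
Step 2: |z0|^2 = 0.41^2 + (-0.15)^2 = 0.1906
Step 3: |z0| = sqrt(0.1906) = 0.436578
Step 4: Best bound = |z0| = 0.4366

0.4366


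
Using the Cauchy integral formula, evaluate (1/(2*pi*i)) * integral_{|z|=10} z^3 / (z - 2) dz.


Step 1: f(z) = z^3, a = 2 is inside |z| = 10
Step 2: By Cauchy integral formula: (1/(2pi*i)) * integral = f(a)
Step 3: f(2) = 2^3 = 8

8


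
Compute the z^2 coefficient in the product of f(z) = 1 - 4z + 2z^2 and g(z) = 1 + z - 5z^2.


Step 1: z^2 term in f*g comes from: (1)*(-5z^2) + (-4z)*(z) + (2z^2)*(1)
Step 2: = -5 - 4 + 2
Step 3: = -7

-7


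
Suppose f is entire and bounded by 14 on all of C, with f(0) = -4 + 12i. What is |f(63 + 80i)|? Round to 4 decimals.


Step 1: By Liouville's theorem, a bounded entire function is constant.
Step 2: f(z) = f(0) = -4 + 12i for all z.
Step 3: |f(w)| = |-4 + 12i| = sqrt(16 + 144)
Step 4: = 12.6491

12.6491


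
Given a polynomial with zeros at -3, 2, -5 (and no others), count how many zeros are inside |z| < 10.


Step 1: Check each root:
  z = -3: |-3| = 3 < 10
  z = 2: |2| = 2 < 10
  z = -5: |-5| = 5 < 10
Step 2: Count = 3

3


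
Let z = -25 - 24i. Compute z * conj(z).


Step 1: conj(z) = -25 + 24i
Step 2: z * conj(z) = (-25)^2 + (-24)^2
Step 3: = 625 + 576 = 1201

1201


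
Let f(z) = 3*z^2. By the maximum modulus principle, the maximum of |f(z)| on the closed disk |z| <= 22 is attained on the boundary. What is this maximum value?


Step 1: On |z| = 22, |f(z)| = 3 * |z|^2 = 3 * 22^2
Step 2: By maximum modulus principle, maximum is on boundary.
Step 3: Maximum = 3 * 484 = 1452

1452


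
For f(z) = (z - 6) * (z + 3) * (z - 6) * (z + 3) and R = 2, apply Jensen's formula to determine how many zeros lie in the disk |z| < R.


Jensen's formula: (1/2pi)*integral log|f(Re^it)|dt = log|f(0)| + sum_{|a_k|<R} log(R/|a_k|)
Step 1: f(0) = (-6) * 3 * (-6) * 3 = 324
Step 2: log|f(0)| = log|6| + log|-3| + log|6| + log|-3| = 5.7807
Step 3: Zeros inside |z| < 2: none
Step 4: Jensen sum = (empty sum) = 0
Step 5: n(R) = number of terms in the Jensen sum = count of zeros inside |z| < 2 = 0

0


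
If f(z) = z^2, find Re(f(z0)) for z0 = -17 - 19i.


Step 1: z0 = -17 - 19i
Step 2: z0^2 = (-17)^2 - (-19)^2 + 646i
Step 3: real part = 289 - 361 = -72

-72


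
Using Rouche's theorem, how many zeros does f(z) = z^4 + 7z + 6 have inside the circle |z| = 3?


Step 1: On |z| = 3 the three terms have sizes |z^4| = 3^4 = 81, |7z| = 7*3 = 21, |6| = 6
Step 2: The dominant term is g(z) = z^4; let h(z) = 7z + 6 so f = g + h
Step 3: On |z| = 3: |g| = 81 and |h| <= 21 + 6 = 27
Step 4: Since 81 > 27, |h| < |g| on |z| = 3, so by Rouche f has the same number of zeros as g inside |z| < 3
Step 5: g(z) = z^4 has 4 zeros (all at the origin) inside |z| < 3. Answer = 4

4


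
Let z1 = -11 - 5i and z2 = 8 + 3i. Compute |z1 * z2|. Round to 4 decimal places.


Step 1: |z1| = sqrt((-11)^2 + (-5)^2) = sqrt(146)
Step 2: |z2| = sqrt(8^2 + 3^2) = sqrt(73)
Step 3: |z1*z2| = |z1|*|z2| = sqrt(146) * sqrt(73) = sqrt(146 * 73) = sqrt(10658)
Step 4: = 103.2376

103.2376


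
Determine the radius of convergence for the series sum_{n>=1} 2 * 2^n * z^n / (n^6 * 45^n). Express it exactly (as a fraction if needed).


Step 1: General term a_n = 2 * 2^n / (n^6 * 45^n)
Step 2: By the root test, |a_n|^(1/n) = 2^(1/n) * 2 / (n^(6/n) * 45) -> 2/45 as n -> infinity (since 2^(1/n) -> 1 and n^(6/n) -> 1)
Step 3: R = 1/lim|a_n|^(1/n) = 45/2

45/2


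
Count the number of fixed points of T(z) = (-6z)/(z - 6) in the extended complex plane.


Step 1: Fixed points satisfy T(z) = z
Step 2: z^2 = 0
Step 3: Discriminant = 0^2 - 4*1*0 = 0
Step 4: Number of fixed points = 1

1


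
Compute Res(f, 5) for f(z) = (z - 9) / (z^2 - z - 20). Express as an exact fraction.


Step 1: Q(z) = z^2 - z - 20 = (z - 5)(z + 4)
Step 2: Q'(z) = 2z - 1
Step 3: Q'(5) = 9, P(5) = -4
Step 4: Res = P(5)/Q'(5) = -4/9 = -4/9

-4/9


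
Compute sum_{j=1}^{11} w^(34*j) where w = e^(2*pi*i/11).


Step 1: The sum sum_{j=1}^{n} w^(k*j) equals n if n | k, else 0.
Step 2: Here n = 11, k = 34
Step 3: Does n divide k? 11 | 34 -> False
Step 4: Sum = 0

0


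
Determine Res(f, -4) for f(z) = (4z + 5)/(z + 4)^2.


Step 1: Pole of order 2 at z = -4
Step 2: Res = lim d/dz [(z + 4)^2 * f(z)] as z -> -4
Step 3: (z + 4)^2 * f(z) = 4z + 5
Step 4: d/dz[4z + 5] = 4

4


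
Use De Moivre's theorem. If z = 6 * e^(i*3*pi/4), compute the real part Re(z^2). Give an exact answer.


Step 1: By De Moivre's theorem, z^2 = 6^2 * e^(i*2*3*pi/4) = 36 * (cos(3*pi/2) + i*sin(3*pi/2))
Step 2: |z|^2 = 6^2 = 36
Step 3: The angle 3*pi/2 already lies in [0, 2*pi)
Step 4: cos(3*pi/2) = 0
Step 5: Re(z^2) = 36 * 0 = 0

0


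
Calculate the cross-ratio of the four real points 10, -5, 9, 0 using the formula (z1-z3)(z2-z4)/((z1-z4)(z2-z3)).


Step 1: (z1-z3)(z2-z4) = 1 * (-5) = -5
Step 2: (z1-z4)(z2-z3) = 10 * (-14) = -140
Step 3: Cross-ratio = 5/140 = 1/28

1/28


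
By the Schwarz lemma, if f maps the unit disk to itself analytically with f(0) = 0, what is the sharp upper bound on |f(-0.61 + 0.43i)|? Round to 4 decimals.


Step 1: Schwarz lemma: if f: D -> D is analytic with f(0) = 0, then |f(z)| <= |z| for all z in D, and this is sharp (f(z) = z).
Step 2: |z0|^2 = (-0.61)^2 + 0.43^2 = 0.557
Step 3: |z0| = sqrt(0.557) = 0.746324
Step 4: Best bound = |z0| = 0.7463

0.7463


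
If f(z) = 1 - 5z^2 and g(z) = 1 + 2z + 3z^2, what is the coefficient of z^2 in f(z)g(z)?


Step 1: z^2 term in f*g comes from: (1)*(3z^2) + (0)*(2z) + (-5z^2)*(1)
Step 2: = 3 + 0 - 5
Step 3: = -2

-2


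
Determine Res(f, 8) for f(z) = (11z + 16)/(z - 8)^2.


Step 1: Pole of order 2 at z = 8
Step 2: Res = lim d/dz [(z - 8)^2 * f(z)] as z -> 8
Step 3: (z - 8)^2 * f(z) = 11z + 16
Step 4: d/dz[11z + 16] = 11

11


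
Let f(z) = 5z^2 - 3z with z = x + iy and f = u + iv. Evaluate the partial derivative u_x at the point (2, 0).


Step 1: f(z) = 5(x+iy)^2 - 3(x+iy) + 0
Step 2: u = 5(x^2 - y^2) - 3x + 0
Step 3: u_x = 10x - 3
Step 4: At (2, 0): u_x = 20 - 3 = 17

17


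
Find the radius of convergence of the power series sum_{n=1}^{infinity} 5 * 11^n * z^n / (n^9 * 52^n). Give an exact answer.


Step 1: General term a_n = 5 * 11^n / (n^9 * 52^n)
Step 2: By the root test, |a_n|^(1/n) = 5^(1/n) * 11 / (n^(9/n) * 52) -> 11/52 as n -> infinity (since 5^(1/n) -> 1 and n^(9/n) -> 1)
Step 3: R = 1/lim|a_n|^(1/n) = 52/11

52/11


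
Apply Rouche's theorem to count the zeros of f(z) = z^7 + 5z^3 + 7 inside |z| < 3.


Step 1: On |z| = 3 the three terms have sizes |z^7| = 3^7 = 2187, |5z^3| = 5*3^3 = 135, |7| = 7
Step 2: The dominant term is g(z) = z^7; let h(z) = 5z^3 + 7 so f = g + h
Step 3: On |z| = 3: |g| = 2187 and |h| <= 135 + 7 = 142
Step 4: Since 2187 > 142, |h| < |g| on |z| = 3, so by Rouche f has the same number of zeros as g inside |z| < 3
Step 5: g(z) = z^7 has 7 zeros (all at the origin) inside |z| < 3. Answer = 7

7


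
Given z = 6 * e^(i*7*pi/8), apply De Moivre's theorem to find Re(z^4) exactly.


Step 1: By De Moivre's theorem, z^4 = 6^4 * e^(i*4*7*pi/8) = 1296 * (cos(7*pi/2) + i*sin(7*pi/2))
Step 2: |z|^4 = 6^4 = 1296
Step 3: Reduce the angle mod 2*pi: 7*pi/2 - 2*pi = 3*pi/2
Step 4: cos(3*pi/2) = 0
Step 5: Re(z^4) = 1296 * 0 = 0

0


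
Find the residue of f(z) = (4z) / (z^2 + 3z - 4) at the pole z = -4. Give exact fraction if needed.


Step 1: Q(z) = z^2 + 3z - 4 = (z + 4)(z - 1)
Step 2: Q'(z) = 2z + 3
Step 3: Q'(-4) = -5, P(-4) = -16
Step 4: Res = P(-4)/Q'(-4) = -16/(-5) = 16/5

16/5


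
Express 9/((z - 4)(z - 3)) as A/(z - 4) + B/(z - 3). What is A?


Step 1: Multiply both sides by (z - 4) and set z = 4
Step 2: A = 9 / (4 - 3)
Step 3: A = 9 / 1
Step 4: A = 9

9


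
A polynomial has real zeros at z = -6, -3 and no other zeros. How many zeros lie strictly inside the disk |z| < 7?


Step 1: Check each root:
  z = -6: |-6| = 6 < 7
  z = -3: |-3| = 3 < 7
Step 2: Count = 2

2


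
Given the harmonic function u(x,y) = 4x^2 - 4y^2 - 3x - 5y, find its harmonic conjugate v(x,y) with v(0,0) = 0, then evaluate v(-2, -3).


Step 1: v_x = -u_y = 8y + 5
Step 2: v_y = u_x = 8x - 3
Step 3: v = 8xy + 5x - 3y + C
Step 4: v(0,0) = 0 => C = 0
Step 5: v(-2, -3) = 47

47


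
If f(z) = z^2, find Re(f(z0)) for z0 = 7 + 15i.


Step 1: z0 = 7 + 15i
Step 2: z0^2 = 7^2 - 15^2 + 210i
Step 3: real part = 49 - 225 = -176

-176


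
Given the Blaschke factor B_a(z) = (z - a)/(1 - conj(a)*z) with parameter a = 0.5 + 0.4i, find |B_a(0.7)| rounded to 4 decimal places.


Step 1: Numerator z0 - a = 0.7 - (0.5 + 0.4i) = 0.2 - 0.4i
Step 2: Denominator 1 - conj(a)*z0 = 1 - (0.5 - 0.4i)*0.7 = 0.65 + 0.28i
Step 3: |z0 - a|^2 = 0.2^2 + (-0.4)^2 = 0.2; |1 - conj(a)*z0|^2 = 0.65^2 + 0.28^2 = 0.5009
Step 4: |B_a(0.7)| = sqrt(0.2 / 0.5009) = sqrt(0.399281)
Step 5: = 0.6319

0.6319


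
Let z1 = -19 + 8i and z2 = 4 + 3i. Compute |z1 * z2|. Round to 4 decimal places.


Step 1: |z1| = sqrt((-19)^2 + 8^2) = sqrt(425)
Step 2: |z2| = sqrt(4^2 + 3^2) = sqrt(25)
Step 3: |z1*z2| = |z1|*|z2| = sqrt(425) * sqrt(25) = sqrt(425 * 25) = sqrt(10625)
Step 4: = 103.0776

103.0776


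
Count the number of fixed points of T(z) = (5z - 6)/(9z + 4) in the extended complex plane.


Step 1: Fixed points satisfy T(z) = z
Step 2: 9z^2 - z + 6 = 0
Step 3: Discriminant = (-1)^2 - 4*9*6 = -215
Step 4: Number of fixed points = 2

2


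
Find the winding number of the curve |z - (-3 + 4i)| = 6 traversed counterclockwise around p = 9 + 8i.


Step 1: Center c = (-3, 4), radius = 6
Step 2: |p - c|^2 = 12^2 + 4^2 = 160
Step 3: r^2 = 36
Step 4: |p-c| > r so winding number = 0

0


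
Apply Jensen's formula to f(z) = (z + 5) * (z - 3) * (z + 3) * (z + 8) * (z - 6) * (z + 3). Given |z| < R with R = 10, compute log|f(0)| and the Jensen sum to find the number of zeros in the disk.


Jensen's formula: (1/2pi)*integral log|f(Re^it)|dt = log|f(0)| + sum_{|a_k|<R} log(R/|a_k|)
Step 1: f(0) = 5 * (-3) * 3 * 8 * (-6) * 3 = 6480
Step 2: log|f(0)| = log|-5| + log|3| + log|-3| + log|-8| + log|6| + log|-3| = 8.7765
Step 3: Zeros inside |z| < 10: -5, 3, -3, -8, 6, -3
Step 4: Jensen sum = log(10/5) + log(10/3) + log(10/3) + log(10/8) + log(10/6) + log(10/3) = 5.039
Step 5: n(R) = number of terms in the Jensen sum = count of zeros inside |z| < 10 = 6

6


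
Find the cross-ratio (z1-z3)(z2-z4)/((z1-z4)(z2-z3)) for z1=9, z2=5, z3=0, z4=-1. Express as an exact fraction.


Step 1: (z1-z3)(z2-z4) = 9 * 6 = 54
Step 2: (z1-z4)(z2-z3) = 10 * 5 = 50
Step 3: Cross-ratio = 54/50 = 27/25

27/25


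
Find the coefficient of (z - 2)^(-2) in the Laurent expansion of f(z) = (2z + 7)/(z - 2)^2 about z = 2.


Step 1: Write the numerator in powers of (z - 2): 2z + 7 = 2(z - 2) + (2*2 + 7) = 2(z - 2) + 11
Step 2: Divide by (z - 2)^2: f(z) = 11(z - 2)^(-2) + 2(z - 2)^(-1)
Step 3: This finite sum is the Laurent series of f about z = 2.
Step 4: Coefficient of (z - 2)^(-2) = 2*2 + 7 = 11

11


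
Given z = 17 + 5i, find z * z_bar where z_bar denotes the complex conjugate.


Step 1: conj(z) = 17 - 5i
Step 2: z * conj(z) = 17^2 + 5^2
Step 3: = 289 + 25 = 314

314


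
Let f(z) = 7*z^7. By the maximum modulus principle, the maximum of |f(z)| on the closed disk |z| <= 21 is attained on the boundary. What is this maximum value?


Step 1: On |z| = 21, |f(z)| = 7 * |z|^7 = 7 * 21^7
Step 2: By maximum modulus principle, maximum is on boundary.
Step 3: Maximum = 7 * 1801088541 = 12607619787

12607619787


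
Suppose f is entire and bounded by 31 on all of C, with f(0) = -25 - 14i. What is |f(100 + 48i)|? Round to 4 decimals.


Step 1: By Liouville's theorem, a bounded entire function is constant.
Step 2: f(z) = f(0) = -25 - 14i for all z.
Step 3: |f(w)| = |-25 - 14i| = sqrt(625 + 196)
Step 4: = 28.6531

28.6531


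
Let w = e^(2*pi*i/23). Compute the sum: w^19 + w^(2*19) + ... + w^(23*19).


Step 1: The sum sum_{j=1}^{n} w^(k*j) equals n if n | k, else 0.
Step 2: Here n = 23, k = 19
Step 3: Does n divide k? 23 | 19 -> False
Step 4: Sum = 0

0


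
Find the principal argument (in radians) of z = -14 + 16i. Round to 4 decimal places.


Step 1: z = -14 + 16i
Step 2: arg(z) = atan2(16, -14)
Step 3: arg(z) = 2.2896

2.2896


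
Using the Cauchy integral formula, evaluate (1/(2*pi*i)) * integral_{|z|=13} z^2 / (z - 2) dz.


Step 1: f(z) = z^2, a = 2 is inside |z| = 13
Step 2: By Cauchy integral formula: (1/(2pi*i)) * integral = f(a)
Step 3: f(2) = 2^2 = 4

4


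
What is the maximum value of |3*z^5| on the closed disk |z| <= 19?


Step 1: On |z| = 19, |f(z)| = 3 * |z|^5 = 3 * 19^5
Step 2: By maximum modulus principle, maximum is on boundary.
Step 3: Maximum = 3 * 2476099 = 7428297

7428297


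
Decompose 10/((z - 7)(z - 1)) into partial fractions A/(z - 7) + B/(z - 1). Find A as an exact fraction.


Step 1: Multiply both sides by (z - 7) and set z = 7
Step 2: A = 10 / (7 - 1)
Step 3: A = 10 / 6
Step 4: A = 5/3

5/3


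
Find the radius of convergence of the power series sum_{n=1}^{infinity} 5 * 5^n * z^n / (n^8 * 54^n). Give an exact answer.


Step 1: General term a_n = 5 * 5^n / (n^8 * 54^n)
Step 2: By the root test, |a_n|^(1/n) = 5^(1/n) * 5 / (n^(8/n) * 54) -> 5/54 as n -> infinity (since 5^(1/n) -> 1 and n^(8/n) -> 1)
Step 3: R = 1/lim|a_n|^(1/n) = 54/5

54/5


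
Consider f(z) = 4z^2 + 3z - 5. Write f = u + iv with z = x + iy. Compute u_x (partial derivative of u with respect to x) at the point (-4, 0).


Step 1: f(z) = 4(x+iy)^2 + 3(x+iy) - 5
Step 2: u = 4(x^2 - y^2) + 3x - 5
Step 3: u_x = 8x + 3
Step 4: At (-4, 0): u_x = -32 + 3 = -29

-29


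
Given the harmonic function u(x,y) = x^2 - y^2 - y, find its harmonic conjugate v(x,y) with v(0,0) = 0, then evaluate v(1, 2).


Step 1: v_x = -u_y = 2y + 1
Step 2: v_y = u_x = 2x + 0
Step 3: v = 2xy + x + C
Step 4: v(0,0) = 0 => C = 0
Step 5: v(1, 2) = 5

5


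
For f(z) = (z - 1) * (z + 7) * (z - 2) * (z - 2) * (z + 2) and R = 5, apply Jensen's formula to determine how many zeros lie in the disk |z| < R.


Jensen's formula: (1/2pi)*integral log|f(Re^it)|dt = log|f(0)| + sum_{|a_k|<R} log(R/|a_k|)
Step 1: f(0) = (-1) * 7 * (-2) * (-2) * 2 = -56
Step 2: log|f(0)| = log|1| + log|-7| + log|2| + log|2| + log|-2| = 4.0254
Step 3: Zeros inside |z| < 5: 1, 2, 2, -2
Step 4: Jensen sum = log(5/1) + log(5/2) + log(5/2) + log(5/2) = 4.3583
Step 5: n(R) = number of terms in the Jensen sum = count of zeros inside |z| < 5 = 4

4


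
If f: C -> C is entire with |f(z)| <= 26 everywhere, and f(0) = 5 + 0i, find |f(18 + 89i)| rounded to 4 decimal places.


Step 1: By Liouville's theorem, a bounded entire function is constant.
Step 2: f(z) = f(0) = 5 + 0i for all z.
Step 3: |f(w)| = |5 + 0i| = sqrt(25 + 0)
Step 4: = 5.0

5.0


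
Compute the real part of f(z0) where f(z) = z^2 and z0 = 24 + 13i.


Step 1: z0 = 24 + 13i
Step 2: z0^2 = 24^2 - 13^2 + 624i
Step 3: real part = 576 - 169 = 407

407


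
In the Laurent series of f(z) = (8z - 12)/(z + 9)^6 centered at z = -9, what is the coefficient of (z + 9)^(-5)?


Step 1: Write the numerator in powers of (z + 9): 8z - 12 = 8(z + 9) + (8*(-9) - 12) = 8(z + 9) - 84
Step 2: Divide by (z + 9)^6: f(z) = -84(z + 9)^(-6) + 8(z + 9)^(-5)
Step 3: This finite sum is the Laurent series of f about z = -9.
Step 4: Coefficient of (z + 9)^(-5) = coefficient of (z + 9) in the re-centred numerator = 8

8


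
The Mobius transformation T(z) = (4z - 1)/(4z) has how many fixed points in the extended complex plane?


Step 1: Fixed points satisfy T(z) = z
Step 2: 4z^2 - 4z + 1 = 0
Step 3: Discriminant = (-4)^2 - 4*4*1 = 0
Step 4: Number of fixed points = 1

1


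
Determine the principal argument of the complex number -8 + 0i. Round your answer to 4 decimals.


Step 1: z = -8 + 0i
Step 2: arg(z) = atan2(0, -8)
Step 3: arg(z) = 3.1416

3.1416


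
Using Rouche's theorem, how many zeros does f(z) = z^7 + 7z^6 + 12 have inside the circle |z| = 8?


Step 1: On |z| = 8 the three terms have sizes |z^7| = 8^7 = 2097152, |7z^6| = 7*8^6 = 1835008, |12| = 12
Step 2: The dominant term is g(z) = z^7; let h(z) = 7z^6 + 12 so f = g + h
Step 3: On |z| = 8: |g| = 2097152 and |h| <= 1835008 + 12 = 1835020
Step 4: Since 2097152 > 1835020, |h| < |g| on |z| = 8, so by Rouche f has the same number of zeros as g inside |z| < 8
Step 5: g(z) = z^7 has 7 zeros (all at the origin) inside |z| < 8. Answer = 7

7
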